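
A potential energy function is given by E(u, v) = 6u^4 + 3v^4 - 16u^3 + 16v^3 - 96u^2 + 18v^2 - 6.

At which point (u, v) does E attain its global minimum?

(4, -3)

E(u,v) separates as P(u) + Q(v) − 6, so its minimum is min P + min Q − 6.
P'(u) = 24u(u - 4)(u + 2) vanishes at u ∈ {-2, 0, 4}; Q'(v) = 12v(v + 1)(v + 3) vanishes at v ∈ {-3, -1, 0}.
Local minima of P (where P''>0): P(-2)=-160, P(4)=-1024. Local minima of Q: Q(-3)=-27, Q(0)=0.
So the global minimum of E is P(4) + Q(-3) − 6 = -1024 − 27 − 6 = -1057, attained at (4, -3).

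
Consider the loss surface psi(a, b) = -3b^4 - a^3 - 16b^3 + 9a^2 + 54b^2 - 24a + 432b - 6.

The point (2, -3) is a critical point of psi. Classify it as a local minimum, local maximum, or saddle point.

The mixed partial ∂²psi/∂a∂b is 0, so the Hessian at any point is diag(psi_aa, psi_bb) = diag(6(-a + 3), 12(-3b^2 - 8b + 9)).
At (2, -3): H = diag(6, 72).
Both eigenvalues are positive, so H is positive definite: a local minimum.

local minimum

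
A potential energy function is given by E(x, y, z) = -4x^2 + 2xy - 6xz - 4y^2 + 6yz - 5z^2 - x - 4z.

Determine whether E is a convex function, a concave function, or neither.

E is quadratic, so its Hessian is the constant matrix H = [[-8, 2, -6], [2, -8, 6], [-6, 6, -10]].
Leading principal minors: -8, 60, -168.
Signs alternate −, +, − ⇒ H ≺ 0 ⇒ concave.

concave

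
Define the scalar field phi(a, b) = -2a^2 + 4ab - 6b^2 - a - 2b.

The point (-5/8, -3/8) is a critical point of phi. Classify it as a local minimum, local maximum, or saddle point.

The Hessian of phi is constant: H = [[-4, 4], [4, -12]].
det(H) = (-4)·(-12) − 4² = 32.
det(H) > 0 and tr(H) = -16 < 0, so H is negative definite and the point is a local maximum.

local maximum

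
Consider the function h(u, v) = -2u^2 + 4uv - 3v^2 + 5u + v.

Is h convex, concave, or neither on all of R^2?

h is quadratic, so its Hessian is the constant matrix H = [[-4, 4], [4, -6]].
det(H) = 8, tr(H) = -10.
det(H) > 0 and tr(H) < 0, so H is negative definite everywhere: concave.

concave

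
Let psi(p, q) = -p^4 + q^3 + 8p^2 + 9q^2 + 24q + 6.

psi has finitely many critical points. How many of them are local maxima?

psi separates as a function of p plus a function of q, so ∇psi=0 decouples.
∂psi/∂p = -4p(p - 2)(p + 2) = 0 at p ∈ {-2, 0, 2}; ∂psi/∂q = 3(q + 2)(q + 4) = 0 at q ∈ {-4, -2}.
The Hessian is diagonal: diag(psi_pp, psi_qq). Second derivatives: psi_pp(-2)=-32, psi_pp(0)=16, psi_pp(2)=-32; psi_qq(-4)=-6, psi_qq(-2)=6.
Local maxima occur where both diagonal entries negative: (-2, -4), (2, -4). Count: 2.

2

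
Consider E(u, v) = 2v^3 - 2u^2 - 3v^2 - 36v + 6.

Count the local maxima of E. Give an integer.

E separates as a function of u plus a function of v, so ∇E=0 decouples.
∂E/∂u = -4u = 0 at u ∈ {0}; ∂E/∂v = 6(v - 3)(v + 2) = 0 at v ∈ {-2, 3}.
The Hessian is diagonal: diag(E_uu, E_vv). Second derivatives: E_uu(0)=-4; E_vv(-2)=-30, E_vv(3)=30.
Local maxima occur where both diagonal entries negative: (0, -2). Count: 1.

1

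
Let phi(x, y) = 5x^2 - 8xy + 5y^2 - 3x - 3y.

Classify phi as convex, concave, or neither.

phi is quadratic, so its Hessian is the constant matrix H = [[10, -8], [-8, 10]].
det(H) = 36, tr(H) = 20.
det(H) > 0 and tr(H) > 0, so H is positive definite everywhere: convex.

convex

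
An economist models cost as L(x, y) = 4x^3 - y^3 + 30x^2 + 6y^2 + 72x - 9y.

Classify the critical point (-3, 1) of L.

saddle point

The mixed partial ∂²L/∂x∂y is 0, so the Hessian at any point is diag(L_xx, L_yy) = diag(12(2x + 5), 6(-y + 2)).
At (-3, 1): H = diag(-12, 6).
The eigenvalues have opposite signs, so H is indefinite: a saddle point.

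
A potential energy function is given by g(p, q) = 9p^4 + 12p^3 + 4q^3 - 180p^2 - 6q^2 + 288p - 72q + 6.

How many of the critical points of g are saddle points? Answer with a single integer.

g separates as a function of p plus a function of q, so ∇g=0 decouples.
∂g/∂p = 36(p - 2)(p - 1)(p + 4) = 0 at p ∈ {-4, 1, 2}; ∂g/∂q = 12(q - 3)(q + 2) = 0 at q ∈ {-2, 3}.
The Hessian is diagonal: diag(g_pp, g_qq). Second derivatives: g_pp(-4)=1080, g_pp(1)=-180, g_pp(2)=216; g_qq(-2)=-60, g_qq(3)=60.
Saddle points occur where the two diagonal entries have opposite signs: (-4, -2), (1, 3), (2, -2). Count: 3.

3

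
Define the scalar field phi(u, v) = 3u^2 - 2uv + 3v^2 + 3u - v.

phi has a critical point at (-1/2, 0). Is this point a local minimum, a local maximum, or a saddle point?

The Hessian of phi is constant: H = [[6, -2], [-2, 6]].
det(H) = 6·6 − (-2)² = 32.
det(H) > 0 and tr(H) = 12 > 0, so H is positive definite and the point is a local minimum.

local minimum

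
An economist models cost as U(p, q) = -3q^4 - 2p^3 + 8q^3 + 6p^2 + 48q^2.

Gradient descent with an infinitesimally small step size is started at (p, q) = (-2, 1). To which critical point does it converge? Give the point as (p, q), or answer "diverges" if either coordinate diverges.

U is separable, so gradient descent decouples: p follows -∂U/∂p, q follows -∂U/∂q.
∂U/∂p = -6p(p - 2); at p=-2 this is -48, so p increases.
∂U/∂q = -12q(q - 4)(q + 2); at q=1 this is 108, so q decreases.
p converges to its nearest critical value 0 (a local min of the p-part); q converges to 0. The iterate converges to (0, 0).

(0, 0)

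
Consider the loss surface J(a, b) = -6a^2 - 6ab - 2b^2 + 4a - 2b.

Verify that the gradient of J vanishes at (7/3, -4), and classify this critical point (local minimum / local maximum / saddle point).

local maximum

∇J = (-12a - 6b + 4, -6a - 4b - 2); substituting (7/3, -4) gives ∇J = (0, 0), so (7/3, -4) is indeed a critical point.
The Hessian of J is constant: H = [[-12, -6], [-6, -4]].
det(H) = (-12)·(-4) − (-6)² = 12.
det(H) > 0 and tr(H) = -16 < 0, so H is negative definite and the point is a local maximum.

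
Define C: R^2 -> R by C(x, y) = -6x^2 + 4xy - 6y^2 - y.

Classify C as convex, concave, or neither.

concave

C is quadratic, so its Hessian is the constant matrix H = [[-12, 4], [4, -12]].
det(H) = 128, tr(H) = -24.
det(H) > 0 and tr(H) < 0, so H is negative definite everywhere: concave.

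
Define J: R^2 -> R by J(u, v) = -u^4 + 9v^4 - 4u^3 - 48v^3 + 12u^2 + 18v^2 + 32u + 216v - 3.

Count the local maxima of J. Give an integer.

2

J separates as a function of u plus a function of v, so ∇J=0 decouples.
∂J/∂u = -4(u - 2)(u + 1)(u + 4) = 0 at u ∈ {-4, -1, 2}; ∂J/∂v = 36(v - 3)(v - 2)(v + 1) = 0 at v ∈ {-1, 2, 3}.
The Hessian is diagonal: diag(J_uu, J_vv). Second derivatives: J_uu(-4)=-72, J_uu(-1)=36, J_uu(2)=-72; J_vv(-1)=432, J_vv(2)=-108, J_vv(3)=144.
Local maxima occur where both diagonal entries negative: (-4, 2), (2, 2). Count: 2.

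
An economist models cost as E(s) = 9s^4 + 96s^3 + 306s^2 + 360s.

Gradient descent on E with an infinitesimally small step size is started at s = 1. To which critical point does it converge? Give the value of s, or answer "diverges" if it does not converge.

E'(s) = 36(s + 1)(s + 2)(s + 5), so E'(1) = 1296.
Gradient descent moves in the -E' direction, i.e. s is decreasing.
The nearest critical point in that direction is s = -1, where E'' = 144 > 0 (a local minimum). The iterate converges there.

-1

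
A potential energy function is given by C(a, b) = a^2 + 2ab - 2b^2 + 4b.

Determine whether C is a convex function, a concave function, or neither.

C is quadratic, so its Hessian is the constant matrix H = [[2, 2], [2, -4]].
det(H) = -12, tr(H) = -2.
det(H) < 0, so H is indefinite: neither convex nor concave.

neither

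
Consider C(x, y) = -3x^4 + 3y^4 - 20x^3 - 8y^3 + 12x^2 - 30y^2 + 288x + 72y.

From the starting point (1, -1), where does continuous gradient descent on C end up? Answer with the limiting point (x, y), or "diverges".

(-3, -2)

C is separable, so gradient descent decouples: x follows -∂C/∂x, y follows -∂C/∂y.
∂C/∂x = -12(x - 2)(x + 3)(x + 4); at x=1 this is 240, so x decreases.
∂C/∂y = 12(y - 3)(y - 1)(y + 2); at y=-1 this is 96, so y decreases.
x converges to its nearest critical value -3 (a local min of the x-part); y converges to -2. The iterate converges to (-3, -2).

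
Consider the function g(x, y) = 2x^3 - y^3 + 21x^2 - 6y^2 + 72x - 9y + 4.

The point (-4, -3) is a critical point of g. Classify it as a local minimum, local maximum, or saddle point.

saddle point

The mixed partial ∂²g/∂x∂y is 0, so the Hessian at any point is diag(g_xx, g_yy) = diag(6(2x + 7), -6(y + 2)).
At (-4, -3): H = diag(-6, 6).
The eigenvalues have opposite signs, so H is indefinite: a saddle point.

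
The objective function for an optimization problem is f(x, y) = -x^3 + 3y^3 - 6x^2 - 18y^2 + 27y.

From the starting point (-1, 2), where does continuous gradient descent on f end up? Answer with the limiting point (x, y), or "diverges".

(-4, 3)

f is separable, so gradient descent decouples: x follows -∂f/∂x, y follows -∂f/∂y.
∂f/∂x = -3x(x + 4); at x=-1 this is 9, so x decreases.
∂f/∂y = 9(y - 3)(y - 1); at y=2 this is -9, so y increases.
x converges to its nearest critical value -4 (a local min of the x-part); y converges to 3. The iterate converges to (-4, 3).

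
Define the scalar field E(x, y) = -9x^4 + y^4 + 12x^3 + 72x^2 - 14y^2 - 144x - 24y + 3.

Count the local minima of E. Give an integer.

2

E separates as a function of x plus a function of y, so ∇E=0 decouples.
∂E/∂x = -36(x - 2)(x - 1)(x + 2) = 0 at x ∈ {-2, 1, 2}; ∂E/∂y = 4(y - 3)(y + 1)(y + 2) = 0 at y ∈ {-2, -1, 3}.
The Hessian is diagonal: diag(E_xx, E_yy). Second derivatives: E_xx(-2)=-432, E_xx(1)=108, E_xx(2)=-144; E_yy(-2)=20, E_yy(-1)=-16, E_yy(3)=80.
Local minima occur where both diagonal entries positive: (1, -2), (1, 3). Count: 2.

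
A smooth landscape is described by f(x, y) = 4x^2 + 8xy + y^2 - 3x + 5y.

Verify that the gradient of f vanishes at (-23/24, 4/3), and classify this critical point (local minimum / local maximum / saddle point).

∇f = (8x + 8y - 3, 8x + 2y + 5); substituting (-23/24, 4/3) gives ∇f = (0, 0), so (-23/24, 4/3) is indeed a critical point.
The Hessian of f is constant: H = [[8, 8], [8, 2]].
det(H) = 8·2 − 8² = -48.
Since det(H) < 0, H is indefinite and the critical point is a saddle point.

saddle point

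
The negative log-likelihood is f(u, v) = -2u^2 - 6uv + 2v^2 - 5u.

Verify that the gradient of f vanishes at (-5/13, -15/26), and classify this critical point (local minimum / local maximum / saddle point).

saddle point

∇f = (-4u - 6v - 5, -6u + 4v); substituting (-5/13, -15/26) gives ∇f = (0, 0), so (-5/13, -15/26) is indeed a critical point.
The Hessian of f is constant: H = [[-4, -6], [-6, 4]].
det(H) = (-4)·4 − (-6)² = -52.
Since det(H) < 0, H is indefinite and the critical point is a saddle point.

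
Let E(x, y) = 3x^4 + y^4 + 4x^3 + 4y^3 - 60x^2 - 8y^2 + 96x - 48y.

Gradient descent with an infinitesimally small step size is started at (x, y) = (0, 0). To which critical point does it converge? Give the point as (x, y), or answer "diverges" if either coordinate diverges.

E is separable, so gradient descent decouples: x follows -∂E/∂x, y follows -∂E/∂y.
∂E/∂x = 12(x - 2)(x - 1)(x + 4); at x=0 this is 96, so x decreases.
∂E/∂y = 4(y - 2)(y + 2)(y + 3); at y=0 this is -48, so y increases.
x converges to its nearest critical value -4 (a local min of the x-part); y converges to 2. The iterate converges to (-4, 2).

(-4, 2)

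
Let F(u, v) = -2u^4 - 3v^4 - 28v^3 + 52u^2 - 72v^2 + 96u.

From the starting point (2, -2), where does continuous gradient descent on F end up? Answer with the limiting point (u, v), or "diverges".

(-1, -3)

F is separable, so gradient descent decouples: u follows -∂F/∂u, v follows -∂F/∂v.
∂F/∂u = -8(u - 4)(u + 1)(u + 3); at u=2 this is 240, so u decreases.
∂F/∂v = -12v(v + 3)(v + 4); at v=-2 this is 48, so v decreases.
u converges to its nearest critical value -1 (a local min of the u-part); v converges to -3. The iterate converges to (-1, -3).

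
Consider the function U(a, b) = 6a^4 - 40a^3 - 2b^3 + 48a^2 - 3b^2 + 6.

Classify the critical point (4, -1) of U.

The mixed partial ∂²U/∂a∂b is 0, so the Hessian at any point is diag(U_aa, U_bb) = diag(24(3a^2 - 10a + 4), -6(2b + 1)).
At (4, -1): H = diag(288, 6).
Both eigenvalues are positive, so H is positive definite: a local minimum.

local minimum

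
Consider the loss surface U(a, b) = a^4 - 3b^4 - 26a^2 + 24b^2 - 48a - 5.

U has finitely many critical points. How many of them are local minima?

U separates as a function of a plus a function of b, so ∇U=0 decouples.
∂U/∂a = 4(a - 4)(a + 1)(a + 3) = 0 at a ∈ {-3, -1, 4}; ∂U/∂b = -12b(b - 2)(b + 2) = 0 at b ∈ {-2, 0, 2}.
The Hessian is diagonal: diag(U_aa, U_bb). Second derivatives: U_aa(-3)=56, U_aa(-1)=-40, U_aa(4)=140; U_bb(-2)=-96, U_bb(0)=48, U_bb(2)=-96.
Local minima occur where both diagonal entries positive: (-3, 0), (4, 0). Count: 2.

2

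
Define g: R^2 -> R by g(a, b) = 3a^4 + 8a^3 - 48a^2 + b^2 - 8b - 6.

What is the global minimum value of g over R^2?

-534

g(a,b) separates as P(a) + Q(b) − 6, so its minimum is min P + min Q − 6.
P'(a) = 12a(a - 2)(a + 4) vanishes at a ∈ {-4, 0, 2}; Q'(b) = 2b - 8 vanishes at b ∈ {4}.
Local minima of P (where P''>0): P(-4)=-512, P(2)=-80. Local minima of Q: Q(4)=-16.
So the global minimum of g is P(-4) + Q(4) − 6 = -512 − 16 − 6 = -534, attained at (-4, 4).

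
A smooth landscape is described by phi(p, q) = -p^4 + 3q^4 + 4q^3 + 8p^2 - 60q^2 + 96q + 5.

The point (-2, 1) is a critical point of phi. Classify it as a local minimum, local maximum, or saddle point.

The mixed partial ∂²phi/∂p∂q is 0, so the Hessian at any point is diag(phi_pp, phi_qq) = diag(4(-3p^2 + 4), 12(3q^2 + 2q - 10)).
At (-2, 1): H = diag(-32, -60).
Both eigenvalues are negative, so H is negative definite: a local maximum.

local maximum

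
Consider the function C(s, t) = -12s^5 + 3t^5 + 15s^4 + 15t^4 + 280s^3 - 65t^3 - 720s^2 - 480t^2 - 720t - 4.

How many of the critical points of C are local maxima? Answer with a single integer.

C separates as a function of s plus a function of t, so ∇C=0 decouples.
∂C/∂s = -60s(s - 3)(s - 2)(s + 4) = 0 at s ∈ {-4, 0, 2, 3}; ∂C/∂t = 15(t - 4)(t + 1)(t + 3)(t + 4) = 0 at t ∈ {-4, -3, -1, 4}.
The Hessian is diagonal: diag(C_ss, C_tt). Second derivatives: C_ss(-4)=10080, C_ss(0)=-1440, C_ss(2)=720, C_ss(3)=-1260; C_tt(-4)=-360, C_tt(-3)=210, C_tt(-1)=-450, C_tt(4)=4200.
Local maxima occur where both diagonal entries negative: (0, -4), (0, -1), (3, -4), (3, -1). Count: 4.

4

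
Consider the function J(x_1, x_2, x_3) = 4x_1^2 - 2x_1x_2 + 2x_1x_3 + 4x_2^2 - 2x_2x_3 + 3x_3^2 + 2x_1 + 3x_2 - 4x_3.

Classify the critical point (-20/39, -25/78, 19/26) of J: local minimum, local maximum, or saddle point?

The Hessian is constant: H = [[8, -2, 2], [-2, 8, -2], [2, -2, 6]].
Leading principal minors: Δ₁ = 8, Δ₂ = 60, Δ₃ = 312.
All leading minors are positive, so H is positive definite: a local minimum.

local minimum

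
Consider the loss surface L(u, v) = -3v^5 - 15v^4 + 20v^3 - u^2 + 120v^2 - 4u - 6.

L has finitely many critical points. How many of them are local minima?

L separates as a function of u plus a function of v, so ∇L=0 decouples.
∂L/∂u = -2(u + 2) = 0 at u ∈ {-2}; ∂L/∂v = -15v(v - 2)(v + 2)(v + 4) = 0 at v ∈ {-4, -2, 0, 2}.
The Hessian is diagonal: diag(L_uu, L_vv). Second derivatives: L_uu(-2)=-2; L_vv(-4)=720, L_vv(-2)=-240, L_vv(0)=240, L_vv(2)=-720.
Local minima occur where both diagonal entries positive: none. Count: 0.

0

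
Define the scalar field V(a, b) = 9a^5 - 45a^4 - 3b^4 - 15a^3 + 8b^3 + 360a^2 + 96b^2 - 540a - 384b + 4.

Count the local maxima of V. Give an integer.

V separates as a function of a plus a function of b, so ∇V=0 decouples.
∂V/∂a = 45(a - 3)(a - 2)(a - 1)(a + 2) = 0 at a ∈ {-2, 1, 2, 3}; ∂V/∂b = -12(b - 4)(b - 2)(b + 4) = 0 at b ∈ {-4, 2, 4}.
The Hessian is diagonal: diag(V_aa, V_bb). Second derivatives: V_aa(-2)=-2700, V_aa(1)=270, V_aa(2)=-180, V_aa(3)=450; V_bb(-4)=-576, V_bb(2)=144, V_bb(4)=-192.
Local maxima occur where both diagonal entries negative: (-2, -4), (-2, 4), (2, -4), (2, 4). Count: 4.

4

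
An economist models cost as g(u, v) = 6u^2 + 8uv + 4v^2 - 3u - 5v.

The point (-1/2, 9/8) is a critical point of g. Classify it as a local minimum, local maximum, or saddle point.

The Hessian of g is constant: H = [[12, 8], [8, 8]].
det(H) = 12·8 − 8² = 32.
det(H) > 0 and tr(H) = 20 > 0, so H is positive definite and the point is a local minimum.

local minimum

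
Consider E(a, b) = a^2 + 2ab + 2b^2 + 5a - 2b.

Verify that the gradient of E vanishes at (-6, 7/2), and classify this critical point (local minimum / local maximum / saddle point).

local minimum

∇E = (2a + 2b + 5, 2a + 4b - 2); substituting (-6, 7/2) gives ∇E = (0, 0), so (-6, 7/2) is indeed a critical point.
The Hessian of E is constant: H = [[2, 2], [2, 4]].
det(H) = 2·4 − 2² = 4.
det(H) > 0 and tr(H) = 6 > 0, so H is positive definite and the point is a local minimum.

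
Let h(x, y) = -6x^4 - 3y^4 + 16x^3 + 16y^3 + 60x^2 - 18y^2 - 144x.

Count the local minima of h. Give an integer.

h separates as a function of x plus a function of y, so ∇h=0 decouples.
∂h/∂x = -24(x - 3)(x - 1)(x + 2) = 0 at x ∈ {-2, 1, 3}; ∂h/∂y = -12y(y - 3)(y - 1) = 0 at y ∈ {0, 1, 3}.
The Hessian is diagonal: diag(h_xx, h_yy). Second derivatives: h_xx(-2)=-360, h_xx(1)=144, h_xx(3)=-240; h_yy(0)=-36, h_yy(1)=24, h_yy(3)=-72.
Local minima occur where both diagonal entries positive: (1, 1). Count: 1.

1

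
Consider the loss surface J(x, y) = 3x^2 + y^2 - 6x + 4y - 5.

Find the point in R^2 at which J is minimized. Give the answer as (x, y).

J(x,y) separates as P(x) + Q(y) − 5, so its minimum is min P + min Q − 5.
P'(x) = 6x - 6 vanishes at x ∈ {1}; Q'(y) = 2y + 4 vanishes at y ∈ {-2}.
Local minima of P (where P''>0): P(1)=-3. Local minima of Q: Q(-2)=-4.
So the global minimum of J is P(1) + Q(-2) − 5 = -3 − 4 − 5 = -12, attained at (1, -2).

(1, -2)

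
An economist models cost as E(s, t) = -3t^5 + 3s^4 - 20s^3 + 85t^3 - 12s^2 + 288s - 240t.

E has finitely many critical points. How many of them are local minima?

4

E separates as a function of s plus a function of t, so ∇E=0 decouples.
∂E/∂s = 12(s - 4)(s - 3)(s + 2) = 0 at s ∈ {-2, 3, 4}; ∂E/∂t = -15(t - 4)(t - 1)(t + 1)(t + 4) = 0 at t ∈ {-4, -1, 1, 4}.
The Hessian is diagonal: diag(E_ss, E_tt). Second derivatives: E_ss(-2)=360, E_ss(3)=-60, E_ss(4)=72; E_tt(-4)=1800, E_tt(-1)=-450, E_tt(1)=450, E_tt(4)=-1800.
Local minima occur where both diagonal entries positive: (-2, -4), (-2, 1), (4, -4), (4, 1). Count: 4.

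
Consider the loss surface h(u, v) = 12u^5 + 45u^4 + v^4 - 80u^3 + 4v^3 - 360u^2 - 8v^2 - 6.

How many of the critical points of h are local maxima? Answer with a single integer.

2

h separates as a function of u plus a function of v, so ∇h=0 decouples.
∂h/∂u = 60u(u - 2)(u + 2)(u + 3) = 0 at u ∈ {-3, -2, 0, 2}; ∂h/∂v = 4v(v - 1)(v + 4) = 0 at v ∈ {-4, 0, 1}.
The Hessian is diagonal: diag(h_uu, h_vv). Second derivatives: h_uu(-3)=-900, h_uu(-2)=480, h_uu(0)=-720, h_uu(2)=2400; h_vv(-4)=80, h_vv(0)=-16, h_vv(1)=20.
Local maxima occur where both diagonal entries negative: (-3, 0), (0, 0). Count: 2.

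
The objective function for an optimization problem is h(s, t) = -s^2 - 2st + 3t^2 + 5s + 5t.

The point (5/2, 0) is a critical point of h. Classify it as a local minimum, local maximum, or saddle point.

saddle point

The Hessian of h is constant: H = [[-2, -2], [-2, 6]].
det(H) = (-2)·6 − (-2)² = -16.
Since det(H) < 0, H is indefinite and the critical point is a saddle point.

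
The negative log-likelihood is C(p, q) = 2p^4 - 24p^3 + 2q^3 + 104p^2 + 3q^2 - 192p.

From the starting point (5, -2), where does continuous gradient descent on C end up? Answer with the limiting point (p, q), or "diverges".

C is separable, so gradient descent decouples: p follows -∂C/∂p, q follows -∂C/∂q.
∂C/∂p = 8(p - 4)(p - 3)(p - 2); at p=5 this is 48, so p decreases.
∂C/∂q = 6q(q + 1); at q=-2 this is 12, so q decreases.
The q-coordinate has no critical point in that direction and runs off to infinity.

diverges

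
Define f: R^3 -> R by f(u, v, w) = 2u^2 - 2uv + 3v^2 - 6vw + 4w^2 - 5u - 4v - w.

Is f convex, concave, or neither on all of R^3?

convex

f is quadratic, so its Hessian is the constant matrix H = [[4, -2, 0], [-2, 6, -6], [0, -6, 8]].
Leading principal minors: 4, 20, 16.
All positive ⇒ H ≻ 0 ⇒ convex.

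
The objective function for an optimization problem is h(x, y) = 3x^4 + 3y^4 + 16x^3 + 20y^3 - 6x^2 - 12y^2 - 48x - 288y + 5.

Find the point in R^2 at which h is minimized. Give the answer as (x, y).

(-4, 2)

h(x,y) separates as P(x) + Q(y) + 5, so its minimum is min P + min Q + 5.
P'(x) = 12(x - 1)(x + 1)(x + 4) vanishes at x ∈ {-4, -1, 1}; Q'(y) = 12(y - 2)(y + 3)(y + 4) vanishes at y ∈ {-4, -3, 2}.
Local minima of P (where P''>0): P(-4)=-160, P(1)=-35. Local minima of Q: Q(-4)=448, Q(2)=-416.
So the global minimum of h is P(-4) + Q(2) + 5 = -160 − 416 + 5 = -571, attained at (-4, 2).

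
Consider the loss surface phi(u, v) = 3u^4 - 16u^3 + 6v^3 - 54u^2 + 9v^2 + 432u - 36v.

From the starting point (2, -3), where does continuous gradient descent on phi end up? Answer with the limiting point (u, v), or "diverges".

phi is separable, so gradient descent decouples: u follows -∂phi/∂u, v follows -∂phi/∂v.
∂phi/∂u = 12(u - 4)(u - 3)(u + 3); at u=2 this is 120, so u decreases.
∂phi/∂v = 18(v - 1)(v + 2); at v=-3 this is 72, so v decreases.
The v-coordinate has no critical point in that direction and runs off to infinity.

diverges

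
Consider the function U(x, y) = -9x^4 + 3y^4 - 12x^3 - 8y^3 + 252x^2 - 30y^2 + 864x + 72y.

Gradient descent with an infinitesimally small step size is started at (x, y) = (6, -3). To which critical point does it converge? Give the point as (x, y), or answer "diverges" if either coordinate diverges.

diverges

U is separable, so gradient descent decouples: x follows -∂U/∂x, y follows -∂U/∂y.
∂U/∂x = -36(x - 4)(x + 2)(x + 3); at x=6 this is -5184, so x increases.
∂U/∂y = 12(y - 3)(y - 1)(y + 2); at y=-3 this is -288, so y increases.
The x-coordinate has no critical point in that direction and runs off to infinity.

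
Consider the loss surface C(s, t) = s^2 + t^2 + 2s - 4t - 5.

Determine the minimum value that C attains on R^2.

C(s,t) separates as P(s) + Q(t) − 5, so its minimum is min P + min Q − 5.
P'(s) = 2s + 2 vanishes at s ∈ {-1}; Q'(t) = 2(t - 2) vanishes at t ∈ {2}.
Local minima of P (where P''>0): P(-1)=-1. Local minima of Q: Q(2)=-4.
So the global minimum of C is P(-1) + Q(2) − 5 = -1 − 4 − 5 = -10, attained at (-1, 2).

-10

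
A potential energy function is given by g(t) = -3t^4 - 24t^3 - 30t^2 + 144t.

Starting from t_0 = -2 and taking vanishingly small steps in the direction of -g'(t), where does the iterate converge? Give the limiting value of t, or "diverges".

-3

g'(t) = -12(t - 1)(t + 3)(t + 4), so g'(-2) = 72.
Gradient descent moves in the -g' direction, i.e. t is decreasing.
The nearest critical point in that direction is t = -3, where g'' = 48 > 0 (a local minimum). The iterate converges there.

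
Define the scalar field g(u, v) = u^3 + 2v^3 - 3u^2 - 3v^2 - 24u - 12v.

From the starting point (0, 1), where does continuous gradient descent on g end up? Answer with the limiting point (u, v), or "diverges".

(4, 2)

g is separable, so gradient descent decouples: u follows -∂g/∂u, v follows -∂g/∂v.
∂g/∂u = 3(u - 4)(u + 2); at u=0 this is -24, so u increases.
∂g/∂v = 6(v - 2)(v + 1); at v=1 this is -12, so v increases.
u converges to its nearest critical value 4 (a local min of the u-part); v converges to 2. The iterate converges to (4, 2).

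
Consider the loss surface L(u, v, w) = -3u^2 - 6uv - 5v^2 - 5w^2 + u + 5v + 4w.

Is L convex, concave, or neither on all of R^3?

L is quadratic, so its Hessian is the constant matrix H = [[-6, -6, 0], [-6, -10, 0], [0, 0, -10]].
Leading principal minors: -6, 24, -240.
Signs alternate −, +, − ⇒ H ≺ 0 ⇒ concave.

concave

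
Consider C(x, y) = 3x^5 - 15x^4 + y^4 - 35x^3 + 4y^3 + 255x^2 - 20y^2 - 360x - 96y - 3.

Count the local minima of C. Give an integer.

C separates as a function of x plus a function of y, so ∇C=0 decouples.
∂C/∂x = 15(x - 4)(x - 2)(x - 1)(x + 3) = 0 at x ∈ {-3, 1, 2, 4}; ∂C/∂y = 4(y - 3)(y + 2)(y + 4) = 0 at y ∈ {-4, -2, 3}.
The Hessian is diagonal: diag(C_xx, C_yy). Second derivatives: C_xx(-3)=-2100, C_xx(1)=180, C_xx(2)=-150, C_xx(4)=630; C_yy(-4)=56, C_yy(-2)=-40, C_yy(3)=140.
Local minima occur where both diagonal entries positive: (1, -4), (1, 3), (4, -4), (4, 3). Count: 4.

4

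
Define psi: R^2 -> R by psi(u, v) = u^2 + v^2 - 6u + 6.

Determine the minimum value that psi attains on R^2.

psi(u,v) separates as P(u) + Q(v) + 6, so its minimum is min P + min Q + 6.
P'(u) = 2u - 6 vanishes at u ∈ {3}; Q'(v) = 2v vanishes at v ∈ {0}.
Local minima of P (where P''>0): P(3)=-9. Local minima of Q: Q(0)=0.
So the global minimum of psi is P(3) + Q(0) + 6 = -9 + 0 + 6 = -3, attained at (3, 0).

-3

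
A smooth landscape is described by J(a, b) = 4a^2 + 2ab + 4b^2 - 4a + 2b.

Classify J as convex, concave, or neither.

J is quadratic, so its Hessian is the constant matrix H = [[8, 2], [2, 8]].
det(H) = 60, tr(H) = 16.
det(H) > 0 and tr(H) > 0, so H is positive definite everywhere: convex.

convex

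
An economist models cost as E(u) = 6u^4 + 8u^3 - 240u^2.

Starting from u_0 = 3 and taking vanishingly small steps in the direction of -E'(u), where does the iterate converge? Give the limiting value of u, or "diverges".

4

E'(u) = 24u(u - 4)(u + 5), so E'(3) = -576.
Gradient descent moves in the -E' direction, i.e. u is increasing.
The nearest critical point in that direction is u = 4, where E'' = 864 > 0 (a local minimum). The iterate converges there.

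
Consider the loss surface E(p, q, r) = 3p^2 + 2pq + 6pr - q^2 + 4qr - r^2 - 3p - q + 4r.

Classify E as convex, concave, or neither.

E is quadratic, so its Hessian is the constant matrix H = [[6, 2, 6], [2, -2, 4], [6, 4, -2]].
Leading principal minors: 6, -16, 104.
Neither pattern holds ⇒ H is indefinite ⇒ neither convex nor concave.

neither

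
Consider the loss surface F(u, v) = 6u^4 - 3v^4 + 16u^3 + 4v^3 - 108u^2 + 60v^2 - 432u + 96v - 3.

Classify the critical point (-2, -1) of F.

saddle point

The mixed partial ∂²F/∂u∂v is 0, so the Hessian at any point is diag(F_uu, F_vv) = diag(24(3u^2 + 4u - 9), 12(-3v^2 + 2v + 10)).
At (-2, -1): H = diag(-120, 60).
The eigenvalues have opposite signs, so H is indefinite: a saddle point.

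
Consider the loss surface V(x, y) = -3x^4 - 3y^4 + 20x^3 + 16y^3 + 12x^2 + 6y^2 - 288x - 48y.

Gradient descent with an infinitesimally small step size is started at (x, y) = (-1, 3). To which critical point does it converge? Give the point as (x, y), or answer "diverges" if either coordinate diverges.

V is separable, so gradient descent decouples: x follows -∂V/∂x, y follows -∂V/∂y.
∂V/∂x = -12(x - 4)(x - 3)(x + 2); at x=-1 this is -240, so x increases.
∂V/∂y = -12(y - 4)(y - 1)(y + 1); at y=3 this is 96, so y decreases.
x converges to its nearest critical value 3 (a local min of the x-part); y converges to 1. The iterate converges to (3, 1).

(3, 1)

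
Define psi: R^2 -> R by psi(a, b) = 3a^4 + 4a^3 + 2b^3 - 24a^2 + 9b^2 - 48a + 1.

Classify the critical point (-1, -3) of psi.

The mixed partial ∂²psi/∂a∂b is 0, so the Hessian at any point is diag(psi_aa, psi_bb) = diag(12(3a^2 + 2a - 4), 6(2b + 3)).
At (-1, -3): H = diag(-36, -18).
Both eigenvalues are negative, so H is negative definite: a local maximum.

local maximum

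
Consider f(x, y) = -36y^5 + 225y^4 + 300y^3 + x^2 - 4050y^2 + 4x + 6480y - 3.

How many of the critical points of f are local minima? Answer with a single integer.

2

f separates as a function of x plus a function of y, so ∇f=0 decouples.
∂f/∂x = 2(x + 2) = 0 at x ∈ {-2}; ∂f/∂y = -180(y - 4)(y - 3)(y - 1)(y + 3) = 0 at y ∈ {-3, 1, 3, 4}.
The Hessian is diagonal: diag(f_xx, f_yy). Second derivatives: f_xx(-2)=2; f_yy(-3)=30240, f_yy(1)=-4320, f_yy(3)=2160, f_yy(4)=-3780.
Local minima occur where both diagonal entries positive: (-2, -3), (-2, 3). Count: 2.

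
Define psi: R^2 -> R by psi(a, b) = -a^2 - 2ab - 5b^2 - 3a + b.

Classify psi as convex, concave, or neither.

psi is quadratic, so its Hessian is the constant matrix H = [[-2, -2], [-2, -10]].
det(H) = 16, tr(H) = -12.
det(H) > 0 and tr(H) < 0, so H is negative definite everywhere: concave.

concave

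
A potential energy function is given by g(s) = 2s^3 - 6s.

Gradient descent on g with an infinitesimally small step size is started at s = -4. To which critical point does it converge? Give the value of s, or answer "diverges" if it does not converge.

diverges

g'(s) = 6(s - 1)(s + 1), so g'(-4) = 90.
Gradient descent moves in the -g' direction, i.e. s is decreasing.
There is no critical point below s=-4, and g' keeps the same sign, so the iterate runs off to −∞.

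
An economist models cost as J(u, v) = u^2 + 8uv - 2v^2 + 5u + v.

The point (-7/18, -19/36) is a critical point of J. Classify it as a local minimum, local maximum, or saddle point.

The Hessian of J is constant: H = [[2, 8], [8, -4]].
det(H) = 2·(-4) − 8² = -72.
Since det(H) < 0, H is indefinite and the critical point is a saddle point.

saddle point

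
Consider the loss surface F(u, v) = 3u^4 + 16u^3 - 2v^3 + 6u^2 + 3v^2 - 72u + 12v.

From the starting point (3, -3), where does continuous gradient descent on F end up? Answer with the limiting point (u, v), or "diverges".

F is separable, so gradient descent decouples: u follows -∂F/∂u, v follows -∂F/∂v.
∂F/∂u = 12(u - 1)(u + 2)(u + 3); at u=3 this is 720, so u decreases.
∂F/∂v = -6(v - 2)(v + 1); at v=-3 this is -60, so v increases.
u converges to its nearest critical value 1 (a local min of the u-part); v converges to -1. The iterate converges to (1, -1).

(1, -1)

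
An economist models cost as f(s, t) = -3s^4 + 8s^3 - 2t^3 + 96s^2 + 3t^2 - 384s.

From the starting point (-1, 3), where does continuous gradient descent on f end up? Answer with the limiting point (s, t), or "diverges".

diverges

f is separable, so gradient descent decouples: s follows -∂f/∂s, t follows -∂f/∂t.
∂f/∂s = -12(s - 4)(s - 2)(s + 4); at s=-1 this is -540, so s increases.
∂f/∂t = -6t(t - 1); at t=3 this is -36, so t increases.
The t-coordinate has no critical point in that direction and runs off to infinity.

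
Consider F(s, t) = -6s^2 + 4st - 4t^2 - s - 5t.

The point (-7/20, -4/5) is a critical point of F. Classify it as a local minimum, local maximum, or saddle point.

The Hessian of F is constant: H = [[-12, 4], [4, -8]].
det(H) = (-12)·(-8) − 4² = 80.
det(H) > 0 and tr(H) = -20 < 0, so H is negative definite and the point is a local maximum.

local maximum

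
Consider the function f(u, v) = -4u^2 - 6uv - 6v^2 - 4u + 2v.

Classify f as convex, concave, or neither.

concave

f is quadratic, so its Hessian is the constant matrix H = [[-8, -6], [-6, -12]].
det(H) = 60, tr(H) = -20.
det(H) > 0 and tr(H) < 0, so H is negative definite everywhere: concave.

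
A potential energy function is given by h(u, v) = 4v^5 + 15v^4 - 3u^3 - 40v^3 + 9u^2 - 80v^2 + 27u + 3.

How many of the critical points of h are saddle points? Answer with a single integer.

4

h separates as a function of u plus a function of v, so ∇h=0 decouples.
∂h/∂u = -9(u - 3)(u + 1) = 0 at u ∈ {-1, 3}; ∂h/∂v = 20v(v - 2)(v + 1)(v + 4) = 0 at v ∈ {-4, -1, 0, 2}.
The Hessian is diagonal: diag(h_uu, h_vv). Second derivatives: h_uu(-1)=36, h_uu(3)=-36; h_vv(-4)=-1440, h_vv(-1)=180, h_vv(0)=-160, h_vv(2)=720.
Saddle points occur where the two diagonal entries have opposite signs: (-1, -4), (-1, 0), (3, -1), (3, 2). Count: 4.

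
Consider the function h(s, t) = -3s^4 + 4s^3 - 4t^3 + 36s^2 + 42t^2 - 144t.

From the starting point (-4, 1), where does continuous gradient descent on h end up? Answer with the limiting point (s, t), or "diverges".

diverges

h is separable, so gradient descent decouples: s follows -∂h/∂s, t follows -∂h/∂t.
∂h/∂s = -12s(s - 3)(s + 2); at s=-4 this is 672, so s decreases.
∂h/∂t = -12(t - 4)(t - 3); at t=1 this is -72, so t increases.
The s-coordinate has no critical point in that direction and runs off to infinity.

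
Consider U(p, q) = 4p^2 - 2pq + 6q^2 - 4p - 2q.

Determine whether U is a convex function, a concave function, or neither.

U is quadratic, so its Hessian is the constant matrix H = [[8, -2], [-2, 12]].
det(H) = 92, tr(H) = 20.
det(H) > 0 and tr(H) > 0, so H is positive definite everywhere: convex.

convex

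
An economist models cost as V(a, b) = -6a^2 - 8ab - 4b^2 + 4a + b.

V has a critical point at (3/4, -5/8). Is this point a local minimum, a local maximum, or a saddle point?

local maximum

The Hessian of V is constant: H = [[-12, -8], [-8, -8]].
det(H) = (-12)·(-8) − (-8)² = 32.
det(H) > 0 and tr(H) = -20 < 0, so H is negative definite and the point is a local maximum.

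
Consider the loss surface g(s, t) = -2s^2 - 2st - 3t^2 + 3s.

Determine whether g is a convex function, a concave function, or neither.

g is quadratic, so its Hessian is the constant matrix H = [[-4, -2], [-2, -6]].
det(H) = 20, tr(H) = -10.
det(H) > 0 and tr(H) < 0, so H is negative definite everywhere: concave.

concave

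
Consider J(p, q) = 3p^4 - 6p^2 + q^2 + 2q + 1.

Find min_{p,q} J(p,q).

-3

J(p,q) separates as A(p) + B(q) + 1, so its minimum is min A + min B + 1.
A'(p) = 12p(p - 1)(p + 1) vanishes at p ∈ {-1, 0, 1}; B'(q) = 2q + 2 vanishes at q ∈ {-1}.
Local minima of A (where A''>0): A(-1)=-3, A(1)=-3. Local minima of B: B(-1)=-1.
So the global minimum of J is A(-1) + B(-1) + 1 = -3 − 1 + 1 = -3, attained at (-1, -1).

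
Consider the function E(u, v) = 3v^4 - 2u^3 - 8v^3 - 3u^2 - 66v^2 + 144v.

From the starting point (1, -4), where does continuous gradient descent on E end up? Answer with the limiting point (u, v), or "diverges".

diverges

E is separable, so gradient descent decouples: u follows -∂E/∂u, v follows -∂E/∂v.
∂E/∂u = -6u(u + 1); at u=1 this is -12, so u increases.
∂E/∂v = 12(v - 4)(v - 1)(v + 3); at v=-4 this is -480, so v increases.
The u-coordinate has no critical point in that direction and runs off to infinity.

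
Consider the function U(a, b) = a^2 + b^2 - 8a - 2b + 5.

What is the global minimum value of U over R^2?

-12

U(a,b) separates as P(a) + Q(b) + 5, so its minimum is min P + min Q + 5.
P'(a) = 2a - 8 vanishes at a ∈ {4}; Q'(b) = 2b - 2 vanishes at b ∈ {1}.
Local minima of P (where P''>0): P(4)=-16. Local minima of Q: Q(1)=-1.
So the global minimum of U is P(4) + Q(1) + 5 = -16 − 1 + 5 = -12, attained at (4, 1).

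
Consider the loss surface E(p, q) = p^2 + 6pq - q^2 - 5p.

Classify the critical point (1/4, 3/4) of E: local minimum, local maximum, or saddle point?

The Hessian of E is constant: H = [[2, 6], [6, -2]].
det(H) = 2·(-2) − 6² = -40.
Since det(H) < 0, H is indefinite and the critical point is a saddle point.

saddle point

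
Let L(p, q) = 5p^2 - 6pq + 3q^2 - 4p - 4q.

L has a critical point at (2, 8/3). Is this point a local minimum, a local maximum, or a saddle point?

The Hessian of L is constant: H = [[10, -6], [-6, 6]].
det(H) = 10·6 − (-6)² = 24.
det(H) > 0 and tr(H) = 16 > 0, so H is positive definite and the point is a local minimum.

local minimum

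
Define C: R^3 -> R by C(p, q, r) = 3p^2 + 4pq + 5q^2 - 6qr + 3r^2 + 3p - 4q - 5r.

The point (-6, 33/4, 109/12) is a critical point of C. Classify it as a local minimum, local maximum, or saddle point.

local minimum

The Hessian is constant: H = [[6, 4, 0], [4, 10, -6], [0, -6, 6]].
Leading principal minors: Δ₁ = 6, Δ₂ = 44, Δ₃ = 48.
All leading minors are positive, so H is positive definite: a local minimum.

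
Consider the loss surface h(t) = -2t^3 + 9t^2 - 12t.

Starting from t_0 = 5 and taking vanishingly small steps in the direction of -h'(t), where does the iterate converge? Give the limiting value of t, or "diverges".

h'(t) = -6(t - 2)(t - 1), so h'(5) = -72.
Gradient descent moves in the -h' direction, i.e. t is increasing.
There is no critical point above t=5, and h' keeps the same sign, so the iterate runs off to +∞.

diverges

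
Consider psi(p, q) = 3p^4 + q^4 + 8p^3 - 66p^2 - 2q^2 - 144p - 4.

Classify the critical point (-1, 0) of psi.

local maximum

The mixed partial ∂²psi/∂p∂q is 0, so the Hessian at any point is diag(psi_pp, psi_qq) = diag(12(3p^2 + 4p - 11), 4(3q^2 - 1)).
At (-1, 0): H = diag(-144, -4).
Both eigenvalues are negative, so H is negative definite: a local maximum.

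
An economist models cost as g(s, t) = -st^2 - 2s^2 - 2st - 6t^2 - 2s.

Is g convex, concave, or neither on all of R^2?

The term -st^2 is cubic, so the Hessian is not constant.
∂²g/∂t² = -2s - 12, which takes both signs as s varies (negative for sufficiently large s). A diagonal entry of the Hessian changing sign means the Hessian is neither positive- nor negative-semidefinite on all of R^2.

neither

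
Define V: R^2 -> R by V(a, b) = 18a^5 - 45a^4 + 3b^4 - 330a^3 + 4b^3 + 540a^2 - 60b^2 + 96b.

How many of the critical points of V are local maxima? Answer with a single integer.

V separates as a function of a plus a function of b, so ∇V=0 decouples.
∂V/∂a = 90a(a - 4)(a - 1)(a + 3) = 0 at a ∈ {-3, 0, 1, 4}; ∂V/∂b = 12(b - 2)(b - 1)(b + 4) = 0 at b ∈ {-4, 1, 2}.
The Hessian is diagonal: diag(V_aa, V_bb). Second derivatives: V_aa(-3)=-7560, V_aa(0)=1080, V_aa(1)=-1080, V_aa(4)=7560; V_bb(-4)=360, V_bb(1)=-60, V_bb(2)=72.
Local maxima occur where both diagonal entries negative: (-3, 1), (1, 1). Count: 2.

2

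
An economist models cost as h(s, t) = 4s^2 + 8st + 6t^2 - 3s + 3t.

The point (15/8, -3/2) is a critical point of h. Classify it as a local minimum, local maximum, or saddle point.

The Hessian of h is constant: H = [[8, 8], [8, 12]].
det(H) = 8·12 − 8² = 32.
det(H) > 0 and tr(H) = 20 > 0, so H is positive definite and the point is a local minimum.

local minimum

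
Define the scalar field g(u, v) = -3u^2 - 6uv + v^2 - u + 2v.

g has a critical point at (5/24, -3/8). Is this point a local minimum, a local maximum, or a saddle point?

The Hessian of g is constant: H = [[-6, -6], [-6, 2]].
det(H) = (-6)·2 − (-6)² = -48.
Since det(H) < 0, H is indefinite and the critical point is a saddle point.

saddle point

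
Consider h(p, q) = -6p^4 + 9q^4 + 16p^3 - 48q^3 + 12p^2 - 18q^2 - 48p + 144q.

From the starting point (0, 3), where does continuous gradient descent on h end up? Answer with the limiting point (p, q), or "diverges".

(1, 4)

h is separable, so gradient descent decouples: p follows -∂h/∂p, q follows -∂h/∂q.
∂h/∂p = -24(p - 2)(p - 1)(p + 1); at p=0 this is -48, so p increases.
∂h/∂q = 36(q - 4)(q - 1)(q + 1); at q=3 this is -288, so q increases.
p converges to its nearest critical value 1 (a local min of the p-part); q converges to 4. The iterate converges to (1, 4).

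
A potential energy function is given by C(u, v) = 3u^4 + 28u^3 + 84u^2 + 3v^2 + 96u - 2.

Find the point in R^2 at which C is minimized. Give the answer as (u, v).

(-4, 0)

C(u,v) separates as P(u) + Q(v) − 2, so its minimum is min P + min Q − 2.
P'(u) = 12(u + 1)(u + 2)(u + 4) vanishes at u ∈ {-4, -2, -1}; Q'(v) = 6v vanishes at v ∈ {0}.
Local minima of P (where P''>0): P(-4)=-64, P(-1)=-37. Local minima of Q: Q(0)=0.
So the global minimum of C is P(-4) + Q(0) − 2 = -64 + 0 − 2 = -66, attained at (-4, 0).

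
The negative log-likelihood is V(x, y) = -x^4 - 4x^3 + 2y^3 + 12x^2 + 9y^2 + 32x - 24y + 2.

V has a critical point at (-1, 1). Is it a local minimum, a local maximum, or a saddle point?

The mixed partial ∂²V/∂x∂y is 0, so the Hessian at any point is diag(V_xx, V_yy) = diag(12(-x^2 - 2x + 2), 6(2y + 3)).
At (-1, 1): H = diag(36, 30).
Both eigenvalues are positive, so H is positive definite: a local minimum.

local minimum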